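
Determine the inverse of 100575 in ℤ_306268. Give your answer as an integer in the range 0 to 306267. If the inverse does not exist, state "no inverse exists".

Apply the Euclidean algorithm to 306268 and 100575:
306268 = 3×100575 + 4543
100575 = 22×4543 + 629
4543 = 7×629 + 140
629 = 4×140 + 69
140 = 2×69 + 2
69 = 34×2 + 1
2 = 2×1 + 0
Since gcd(100575, 306268) = 1, back-substitute to write 1 as a combination:
1 = 69 − 34·2
1 = −34·140 + 69·69
1 = 69·629 − 310·140
1 = −310·4543 + 2239·629
1 = 2239·100575 − 49568·4543
1 = −49568·306268 + 150943·100575
So 100575·150943 ≡ 1 (mod 306268).

150943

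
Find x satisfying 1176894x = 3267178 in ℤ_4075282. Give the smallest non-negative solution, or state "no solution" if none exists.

1183707

First find gcd(1176894, 4075282):
4075282 = 3*1176894 + 544600
1176894 = 2*544600 + 87694
544600 = 6*87694 + 18436
87694 = 4*18436 + 13950
18436 = 1*13950 + 4486
13950 = 3*4486 + 492
4486 = 9*492 + 58
492 = 8*58 + 28
58 = 2*28 + 2
28 = 14*2 + 0
gcd = 2 and 2 | 3267178, so solutions exist. Divide through by 2: 588447x ≡ 1633589 (mod 2037641).
Now find 588447⁻¹ mod 2037641:
2037641 = 3*588447 + 272300
588447 = 2*272300 + 43847
272300 = 6*43847 + 9218
43847 = 4*9218 + 6975
9218 = 1*6975 + 2243
6975 = 3*2243 + 246
2243 = 9*246 + 29
246 = 8*29 + 14
29 = 2*14 + 1
14 = 14*1 + 0
Back-substitute:
1 = 29 − 2·14
1 = −2·246 + 17·29
1 = 17·2243 − 155·246
1 = −155·6975 + 482·2243
1 = 482·9218 − 637·6975
1 = −637·43847 + 3030·9218
1 = 3030·272300 − 18817·43847
1 = −18817·588447 + 40664·272300
1 = 40664·2037641 − 140809·588447
So 588447·(-140809) ≡ 1 (mod 2037641), i.e. 588447⁻¹ ≡ 1896832.
Then x ≡ 1896832·1633589 ≡ 1183707 (mod 2037641); the smallest non-negative solution is x = 1183707.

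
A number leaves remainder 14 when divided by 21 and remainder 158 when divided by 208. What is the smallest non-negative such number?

Write x = 14 + 21·k. Then 21·k ≡ 158 − 14 ≡ 144 (mod 208).
Need 21⁻¹ mod 208. Extended Euclid on (208, 21):
208 = 9*21 + 19
21 = 1*19 + 2
19 = 9*2 + 1
2 = 2*1 + 0
Back-substitute:
1 = 19 − 9·2
1 = −9·21 + 10·19
1 = 10·208 − 99·21
21⁻¹ ≡ 109 (mod 208), so k ≡ 109·144 ≡ 96 (mod 208).
x = 14 + 21·96 = 2030.

2030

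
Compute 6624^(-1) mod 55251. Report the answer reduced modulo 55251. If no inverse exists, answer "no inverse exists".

no inverse exists

Euclidean algorithm on 55251, 6624:
55251 = 8×6624 + 2259
6624 = 2×2259 + 2106
2259 = 1×2106 + 153
2106 = 13×153 + 117
153 = 1×117 + 36
117 = 3×36 + 9
36 = 4×9 + 0
The gcd is 9, not 1, hence no inverse exists.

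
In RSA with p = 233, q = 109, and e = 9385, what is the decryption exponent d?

φ(n) = (p−1)(q−1) = 232·108 = 25056.
Need d with 9385·d ≡ 1 (mod 25056). Apply the extended Euclidean algorithm:
25056 = 2*9385 + 6286
9385 = 1*6286 + 3099
6286 = 2*3099 + 88
3099 = 35*88 + 19
88 = 4*19 + 12
19 = 1*12 + 7
12 = 1*7 + 5
7 = 1*5 + 2
5 = 2*2 + 1
2 = 2*1 + 0
Back-substitute:
1 = 5 − 2·2
1 = −2·7 + 3·5
1 = 3·12 − 5·7
1 = −5·19 + 8·12
1 = 8·88 − 37·19
1 = −37·3099 + 1303·88
1 = 1303·6286 − 2643·3099
1 = −2643·9385 + 3946·6286
1 = 3946·25056 − 10535·9385
So 9385·(-10535) ≡ 1 (mod 25056), hence d ≡ -10535 ≡ 14521 (mod 25056).

14521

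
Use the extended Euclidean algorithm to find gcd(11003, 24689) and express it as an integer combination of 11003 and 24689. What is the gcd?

1

Apply Euclid's algorithm to 24689 and 11003:
24689 = 2×11003 + 2683
11003 = 4×2683 + 271
2683 = 9×271 + 244
271 = 1×244 + 27
244 = 9×27 + 1
27 = 27×1 + 0
gcd(11003, 24689) = 1.
Working backward:
1 = 244 − 9·27
1 = −9·271 + 10·244
1 = 10·2683 − 99·271
1 = −99·11003 + 406·2683
1 = 406·24689 − 911·11003
So 1 = (406)·24689 + (-911)·11003.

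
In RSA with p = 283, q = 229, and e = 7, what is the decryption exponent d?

55111

φ(n) = (p−1)(q−1) = 282·228 = 64296.
Need d with 7·d ≡ 1 (mod 64296). Apply the extended Euclidean algorithm:
64296 = 9185×7 + 1
7 = 7×1 + 0
Back-substitute:
1 = 64296 − 9185·7
So 7·(-9185) ≡ 1 (mod 64296), hence d ≡ -9185 ≡ 55111 (mod 64296).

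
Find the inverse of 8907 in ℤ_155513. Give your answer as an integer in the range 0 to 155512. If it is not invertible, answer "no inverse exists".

28983

Extended Euclidean algorithm:
155513 = 17·8907 + 4094
8907 = 2·4094 + 719
4094 = 5·719 + 499
719 = 1·499 + 220
499 = 2·220 + 59
220 = 3·59 + 43
59 = 1·43 + 16
43 = 2·16 + 11
16 = 1·11 + 5
11 = 2·5 + 1
5 = 5·1 + 0
Since gcd(8907, 155513) = 1, back-substitute to write 1 as a combination:
1 = 11 − 2·5
1 = −2·16 + 3·11
1 = 3·43 − 8·16
1 = −8·59 + 11·43
1 = 11·220 − 41·59
1 = −41·499 + 93·220
1 = 93·719 − 134·499
1 = −134·4094 + 763·719
1 = 763·8907 − 1660·4094
1 = −1660·155513 + 28983·8907
So 8907·28983 ≡ 1 (mod 155513).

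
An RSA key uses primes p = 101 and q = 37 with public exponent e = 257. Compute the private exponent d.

φ(n) = (p−1)(q−1) = 100·36 = 3600.
Need d with 257·d ≡ 1 (mod 3600). Apply the extended Euclidean algorithm:
3600 = 14·257 + 2
257 = 128·2 + 1
2 = 2·1 + 0
Back-substitute:
1 = 257 − 128·2
1 = −128·3600 + 1793·257
So 257·1793 ≡ 1 (mod 3600), hence d = 1793.

1793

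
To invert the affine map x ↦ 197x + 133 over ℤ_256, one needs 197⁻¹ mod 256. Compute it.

gcd(256, 197) by repeated division:
256 = 1*197 + 59
197 = 3*59 + 20
59 = 2*20 + 19
20 = 1*19 + 1
19 = 19*1 + 0
Since gcd(197, 256) = 1, back-substitute to write 1 as a combination:
1 = 20 − 19
1 = −59 + 3·20
1 = 3·197 − 10·59
1 = −10·256 + 13·197
So 197·13 ≡ 1 (mod 256).

13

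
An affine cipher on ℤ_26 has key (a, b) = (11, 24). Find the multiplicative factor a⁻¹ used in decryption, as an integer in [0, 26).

Run Euclid on (26, 11):
26 = 2×11 + 4
11 = 2×4 + 3
4 = 1×3 + 1
3 = 3×1 + 0
gcd = 1, so the inverse exists. Back-substitute:
1 = 4 − 3
1 = −11 + 3·4
1 = 3·26 − 7·11
Thus 11·(-7) ≡ 1 (mod 26); reducing, -7 mod 26 = 19.

19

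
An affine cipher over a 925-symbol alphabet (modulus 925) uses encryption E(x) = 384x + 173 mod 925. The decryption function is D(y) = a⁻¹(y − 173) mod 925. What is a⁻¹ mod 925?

gcd(925, 384) by repeated division:
925 = 2*384 + 157
384 = 2*157 + 70
157 = 2*70 + 17
70 = 4*17 + 2
17 = 8*2 + 1
2 = 2*1 + 0
Since gcd(384, 925) = 1, back-substitute to write 1 as a combination:
1 = 17 − 8·2
1 = −8·70 + 33·17
1 = 33·157 − 74·70
1 = −74·384 + 181·157
1 = 181·925 − 436·384
Hence 384⁻¹ ≡ -436 ≡ 489 (mod 925).

489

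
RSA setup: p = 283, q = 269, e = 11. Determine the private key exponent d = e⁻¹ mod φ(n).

φ(n) = (p−1)(q−1) = 282·268 = 75576.
Need d with 11·d ≡ 1 (mod 75576). Apply the extended Euclidean algorithm:
75576 = 6870·11 + 6
11 = 1·6 + 5
6 = 1·5 + 1
5 = 5·1 + 0
Back-substitute:
1 = 6 − 5
1 = −11 + 2·6
1 = 2·75576 − 13741·11
So 11·(-13741) ≡ 1 (mod 75576), hence d ≡ -13741 ≡ 61835 (mod 75576).

61835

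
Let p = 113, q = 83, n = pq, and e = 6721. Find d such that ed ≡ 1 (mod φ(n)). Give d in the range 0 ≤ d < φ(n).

2241

φ(n) = (p−1)(q−1) = 112·82 = 9184.
Need d with 6721·d ≡ 1 (mod 9184). Apply the extended Euclidean algorithm:
9184 = 1×6721 + 2463
6721 = 2×2463 + 1795
2463 = 1×1795 + 668
1795 = 2×668 + 459
668 = 1×459 + 209
459 = 2×209 + 41
209 = 5×41 + 4
41 = 10×4 + 1
4 = 4×1 + 0
Back-substitute:
1 = 41 − 10·4
1 = −10·209 + 51·41
1 = 51·459 − 112·209
1 = −112·668 + 163·459
1 = 163·1795 − 438·668
1 = −438·2463 + 601·1795
1 = 601·6721 − 1640·2463
1 = −1640·9184 + 2241·6721
So 6721·2241 ≡ 1 (mod 9184), hence d = 2241.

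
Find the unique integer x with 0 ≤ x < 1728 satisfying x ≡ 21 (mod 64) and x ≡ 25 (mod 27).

Write x = 21 + 64·k. Then 64·k ≡ 25 − 21 ≡ 4 (mod 27).
Need 64⁻¹ mod 27. Extended Euclid on (27, 10):
27 = 2×10 + 7
10 = 1×7 + 3
7 = 2×3 + 1
3 = 3×1 + 0
Back-substitute:
1 = 7 − 2·3
1 = −2·10 + 3·7
1 = 3·27 − 8·10
64⁻¹ ≡ 19 (mod 27), so k ≡ 19·4 ≡ 22 (mod 27).
x = 21 + 64·22 = 1429.

1429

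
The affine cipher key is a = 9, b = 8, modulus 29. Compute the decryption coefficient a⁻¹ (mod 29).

13

Extended Euclidean algorithm:
29 = 3×9 + 2
9 = 4×2 + 1
2 = 2×1 + 0
gcd = 1, so the inverse exists. Back-substitute:
1 = 9 − 4·2
1 = −4·29 + 13·9
So 9·13 ≡ 1 (mod 29).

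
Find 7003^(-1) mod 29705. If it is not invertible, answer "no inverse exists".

gcd(29705, 7003) by repeated division:
29705 = 4×7003 + 1693
7003 = 4×1693 + 231
1693 = 7×231 + 76
231 = 3×76 + 3
76 = 25×3 + 1
3 = 3×1 + 0
gcd = 1, so the inverse exists. Back-substitute:
1 = 76 − 25·3
1 = −25·231 + 76·76
1 = 76·1693 − 557·231
1 = −557·7003 + 2304·1693
1 = 2304·29705 − 9773·7003
Hence 7003⁻¹ ≡ -9773 ≡ 19932 (mod 29705).

19932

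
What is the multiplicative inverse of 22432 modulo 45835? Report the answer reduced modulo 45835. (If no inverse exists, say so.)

gcd(45835, 22432) by repeated division:
45835 = 2*22432 + 971
22432 = 23*971 + 99
971 = 9*99 + 80
99 = 1*80 + 19
80 = 4*19 + 4
19 = 4*4 + 3
4 = 1*3 + 1
3 = 3*1 + 0
gcd = 1, so the inverse exists. Back-substitute:
1 = 4 − 3
1 = −19 + 5·4
1 = 5·80 − 21·19
1 = −21·99 + 26·80
1 = 26·971 − 255·99
1 = −255·22432 + 5891·971
1 = 5891·45835 − 12037·22432
Hence 22432⁻¹ ≡ -12037 ≡ 33798 (mod 45835).

33798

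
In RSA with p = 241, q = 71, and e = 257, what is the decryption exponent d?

13793

φ(n) = (p−1)(q−1) = 240·70 = 16800.
Need d with 257·d ≡ 1 (mod 16800). Apply the extended Euclidean algorithm:
16800 = 65*257 + 95
257 = 2*95 + 67
95 = 1*67 + 28
67 = 2*28 + 11
28 = 2*11 + 6
11 = 1*6 + 5
6 = 1*5 + 1
5 = 5*1 + 0
Back-substitute:
1 = 6 − 5
1 = −11 + 2·6
1 = 2·28 − 5·11
1 = −5·67 + 12·28
1 = 12·95 − 17·67
1 = −17·257 + 46·95
1 = 46·16800 − 3007·257
So 257·(-3007) ≡ 1 (mod 16800), hence d ≡ -3007 ≡ 13793 (mod 16800).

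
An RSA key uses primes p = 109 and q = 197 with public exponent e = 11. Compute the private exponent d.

15395

φ(n) = (p−1)(q−1) = 108·196 = 21168.
Need d with 11·d ≡ 1 (mod 21168). Apply the extended Euclidean algorithm:
21168 = 1924×11 + 4
11 = 2×4 + 3
4 = 1×3 + 1
3 = 3×1 + 0
Back-substitute:
1 = 4 − 3
1 = −11 + 3·4
1 = 3·21168 − 5773·11
So 11·(-5773) ≡ 1 (mod 21168), hence d ≡ -5773 ≡ 15395 (mod 21168).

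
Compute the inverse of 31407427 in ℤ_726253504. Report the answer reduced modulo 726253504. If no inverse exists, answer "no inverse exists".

141472939

Extended Euclidean algorithm:
726253504 = 23×31407427 + 3882683
31407427 = 8×3882683 + 345963
3882683 = 11×345963 + 77090
345963 = 4×77090 + 37603
77090 = 2×37603 + 1884
37603 = 19×1884 + 1807
1884 = 1×1807 + 77
1807 = 23×77 + 36
77 = 2×36 + 5
36 = 7×5 + 1
5 = 5×1 + 0
gcd = 1, so the inverse exists. Back-substitute:
1 = 36 − 7·5
1 = −7·77 + 15·36
1 = 15·1807 − 352·77
1 = −352·1884 + 367·1807
1 = 367·37603 − 7325·1884
1 = −7325·77090 + 15017·37603
1 = 15017·345963 − 67393·77090
1 = −67393·3882683 + 756340·345963
1 = 756340·31407427 − 6118113·3882683
1 = −6118113·726253504 + 141472939·31407427
So 31407427·141472939 ≡ 1 (mod 726253504).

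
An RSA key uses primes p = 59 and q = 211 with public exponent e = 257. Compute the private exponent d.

φ(n) = (p−1)(q−1) = 58·210 = 12180.
Need d with 257·d ≡ 1 (mod 12180). Apply the extended Euclidean algorithm:
12180 = 47·257 + 101
257 = 2·101 + 55
101 = 1·55 + 46
55 = 1·46 + 9
46 = 5·9 + 1
9 = 9·1 + 0
Back-substitute:
1 = 46 − 5·9
1 = −5·55 + 6·46
1 = 6·101 − 11·55
1 = −11·257 + 28·101
1 = 28·12180 − 1327·257
So 257·(-1327) ≡ 1 (mod 12180), hence d ≡ -1327 ≡ 10853 (mod 12180).

10853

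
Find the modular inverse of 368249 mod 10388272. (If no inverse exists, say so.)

gcd(10388272, 368249) by repeated division:
10388272 = 28·368249 + 77300
368249 = 4·77300 + 59049
77300 = 1·59049 + 18251
59049 = 3·18251 + 4296
18251 = 4·4296 + 1067
4296 = 4·1067 + 28
1067 = 38·28 + 3
28 = 9·3 + 1
3 = 3·1 + 0
Since gcd(368249, 10388272) = 1, back-substitute to write 1 as a combination:
1 = 28 − 9·3
1 = −9·1067 + 343·28
1 = 343·4296 − 1381·1067
1 = −1381·18251 + 5867·4296
1 = 5867·59049 − 18982·18251
1 = −18982·77300 + 24849·59049
1 = 24849·368249 − 118378·77300
1 = −118378·10388272 + 3339433·368249
So 368249·3339433 ≡ 1 (mod 10388272).

3339433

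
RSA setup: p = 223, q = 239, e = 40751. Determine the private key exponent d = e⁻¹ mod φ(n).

φ(n) = (p−1)(q−1) = 222·238 = 52836.
Need d with 40751·d ≡ 1 (mod 52836). Apply the extended Euclidean algorithm:
52836 = 1*40751 + 12085
40751 = 3*12085 + 4496
12085 = 2*4496 + 3093
4496 = 1*3093 + 1403
3093 = 2*1403 + 287
1403 = 4*287 + 255
287 = 1*255 + 32
255 = 7*32 + 31
32 = 1*31 + 1
31 = 31*1 + 0
Back-substitute:
1 = 32 − 31
1 = −255 + 8·32
1 = 8·287 − 9·255
1 = −9·1403 + 44·287
1 = 44·3093 − 97·1403
1 = −97·4496 + 141·3093
1 = 141·12085 − 379·4496
1 = −379·40751 + 1278·12085
1 = 1278·52836 − 1657·40751
So 40751·(-1657) ≡ 1 (mod 52836), hence d ≡ -1657 ≡ 51179 (mod 52836).

51179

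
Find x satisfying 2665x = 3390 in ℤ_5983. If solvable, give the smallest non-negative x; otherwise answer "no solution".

First find gcd(2665, 5983):
5983 = 2·2665 + 653
2665 = 4·653 + 53
653 = 12·53 + 17
53 = 3·17 + 2
17 = 8·2 + 1
2 = 2·1 + 0
gcd = 1, so a unique solution mod 5983 exists.
Back-substitute for the Bézout coefficients:
1 = 17 − 8·2
1 = −8·53 + 25·17
1 = 25·653 − 308·53
1 = −308·2665 + 1257·653
1 = 1257·5983 − 2822·2665
So 2665·(-2822) ≡ 1 (mod 5983), giving 2665⁻¹ ≡ 3161.
x ≡ 2665⁻¹·3390 ≡ 3161·3390 ≡ 237 (mod 5983).

237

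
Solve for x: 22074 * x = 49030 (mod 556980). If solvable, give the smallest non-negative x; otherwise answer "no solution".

no solution

gcd(22074, 556980):
556980 = 25×22074 + 5130
22074 = 4×5130 + 1554
5130 = 3×1554 + 468
1554 = 3×468 + 150
468 = 3×150 + 18
150 = 8×18 + 6
18 = 3×6 + 0
gcd = 6, but 6 ∤ 49030, so the congruence has no solution.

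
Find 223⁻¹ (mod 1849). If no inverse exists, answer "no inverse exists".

Extended Euclidean algorithm:
1849 = 8*223 + 65
223 = 3*65 + 28
65 = 2*28 + 9
28 = 3*9 + 1
9 = 9*1 + 0
gcd = 1, so the inverse exists. Back-substitute:
1 = 28 − 3·9
1 = −3·65 + 7·28
1 = 7·223 − 24·65
1 = −24·1849 + 199·223
So 223·199 ≡ 1 (mod 1849).

199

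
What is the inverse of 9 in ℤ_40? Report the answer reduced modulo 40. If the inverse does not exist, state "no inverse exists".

9

Run Euclid on (40, 9):
40 = 4·9 + 4
9 = 2·4 + 1
4 = 4·1 + 0
gcd = 1, so the inverse exists. Back-substitute:
1 = 9 − 2·4
1 = −2·40 + 9·9
So 9·9 ≡ 1 (mod 40).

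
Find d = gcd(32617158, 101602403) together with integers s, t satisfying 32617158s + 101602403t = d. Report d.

7

Euclidean algorithm:
101602403 = 3*32617158 + 3750929
32617158 = 8*3750929 + 2609726
3750929 = 1*2609726 + 1141203
2609726 = 2*1141203 + 327320
1141203 = 3*327320 + 159243
327320 = 2*159243 + 8834
159243 = 18*8834 + 231
8834 = 38*231 + 56
231 = 4*56 + 7
56 = 8*7 + 0
gcd(32617158, 101602403) = 7.
Back-substituting:
7 = 231 − 4·56
7 = −4·8834 + 153·231
7 = 153·159243 − 2758·8834
7 = −2758·327320 + 5669·159243
7 = 5669·1141203 − 19765·327320
7 = −19765·2609726 + 45199·1141203
7 = 45199·3750929 − 64964·2609726
7 = −64964·32617158 + 564911·3750929
7 = 564911·101602403 − 1759697·32617158
So 7 = (564911)·101602403 + (-1759697)·32617158.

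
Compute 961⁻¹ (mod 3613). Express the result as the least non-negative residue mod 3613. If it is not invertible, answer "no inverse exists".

Apply the Euclidean algorithm to 3613 and 961:
3613 = 3×961 + 730
961 = 1×730 + 231
730 = 3×231 + 37
231 = 6×37 + 9
37 = 4×9 + 1
9 = 9×1 + 0
The gcd is 1. Working backward:
1 = 37 − 4·9
1 = −4·231 + 25·37
1 = 25·730 − 79·231
1 = −79·961 + 104·730
1 = 104·3613 − 391·961
So 961·(-391) ≡ 1 (mod 3613), and -391 ≡ 3222 (mod 3613).

3222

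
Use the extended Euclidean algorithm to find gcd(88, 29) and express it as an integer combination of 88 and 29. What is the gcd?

1

Euclidean algorithm:
88 = 3·29 + 1
29 = 29·1 + 0
gcd(88, 29) = 1.
Working backward:
1 = 88 − 3·29
So 1 = (1)·88 + (-3)·29.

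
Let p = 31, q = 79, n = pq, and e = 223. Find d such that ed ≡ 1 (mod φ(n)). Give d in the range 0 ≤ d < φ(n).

φ(n) = (p−1)(q−1) = 30·78 = 2340.
Need d with 223·d ≡ 1 (mod 2340). Apply the extended Euclidean algorithm:
2340 = 10*223 + 110
223 = 2*110 + 3
110 = 36*3 + 2
3 = 1*2 + 1
2 = 2*1 + 0
Back-substitute:
1 = 3 − 2
1 = −110 + 37·3
1 = 37·223 − 75·110
1 = −75·2340 + 787·223
So 223·787 ≡ 1 (mod 2340), hence d = 787.

787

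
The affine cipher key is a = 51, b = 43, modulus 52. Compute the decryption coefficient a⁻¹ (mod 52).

Extended Euclidean algorithm:
52 = 1×51 + 1
51 = 51×1 + 0
Since gcd(51, 52) = 1, back-substitute to write 1 as a combination:
1 = 52 − 51
Hence 51⁻¹ ≡ -1 ≡ 51 (mod 52).

51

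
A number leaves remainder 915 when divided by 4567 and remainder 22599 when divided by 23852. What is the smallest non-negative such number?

87559439

Write x = 915 + 4567·k. Then 4567·k ≡ 22599 − 915 ≡ 21684 (mod 23852).
Need 4567⁻¹ mod 23852. Extended Euclid on (23852, 4567):
23852 = 5×4567 + 1017
4567 = 4×1017 + 499
1017 = 2×499 + 19
499 = 26×19 + 5
19 = 3×5 + 4
5 = 1×4 + 1
4 = 4×1 + 0
Back-substitute:
1 = 5 − 4
1 = −19 + 4·5
1 = 4·499 − 105·19
1 = −105·1017 + 214·499
1 = 214·4567 − 961·1017
1 = −961·23852 + 5019·4567
4567⁻¹ ≡ 5019 (mod 23852), so k ≡ 5019·21684 ≡ 19172 (mod 23852).
x = 915 + 4567·19172 = 87559439.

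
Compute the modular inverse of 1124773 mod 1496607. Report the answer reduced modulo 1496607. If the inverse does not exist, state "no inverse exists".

Extended Euclidean algorithm:
1496607 = 1×1124773 + 371834
1124773 = 3×371834 + 9271
371834 = 40×9271 + 994
9271 = 9×994 + 325
994 = 3×325 + 19
325 = 17×19 + 2
19 = 9×2 + 1
2 = 2×1 + 0
The gcd is 1. Working backward:
1 = 19 − 9·2
1 = −9·325 + 154·19
1 = 154·994 − 471·325
1 = −471·9271 + 4393·994
1 = 4393·371834 − 176191·9271
1 = −176191·1124773 + 532966·371834
1 = 532966·1496607 − 709157·1124773
So 1124773·(-709157) ≡ 1 (mod 1496607), and -709157 ≡ 787450 (mod 1496607).

787450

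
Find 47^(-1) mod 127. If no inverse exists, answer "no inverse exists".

gcd(127, 47) by repeated division:
127 = 2×47 + 33
47 = 1×33 + 14
33 = 2×14 + 5
14 = 2×5 + 4
5 = 1×4 + 1
4 = 4×1 + 0
Since gcd(47, 127) = 1, back-substitute to write 1 as a combination:
1 = 5 − 4
1 = −14 + 3·5
1 = 3·33 − 7·14
1 = −7·47 + 10·33
1 = 10·127 − 27·47
So 47·(-27) ≡ 1 (mod 127), and -27 ≡ 100 (mod 127).

100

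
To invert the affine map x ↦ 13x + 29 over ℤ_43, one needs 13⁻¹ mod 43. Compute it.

gcd(43, 13) by repeated division:
43 = 3·13 + 4
13 = 3·4 + 1
4 = 4·1 + 0
The gcd is 1. Working backward:
1 = 13 − 3·4
1 = −3·43 + 10·13
So 13·10 ≡ 1 (mod 43).

10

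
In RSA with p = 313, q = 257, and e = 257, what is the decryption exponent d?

φ(n) = (p−1)(q−1) = 312·256 = 79872.
Need d with 257·d ≡ 1 (mod 79872). Apply the extended Euclidean algorithm:
79872 = 310×257 + 202
257 = 1×202 + 55
202 = 3×55 + 37
55 = 1×37 + 18
37 = 2×18 + 1
18 = 18×1 + 0
Back-substitute:
1 = 37 − 2·18
1 = −2·55 + 3·37
1 = 3·202 − 11·55
1 = −11·257 + 14·202
1 = 14·79872 − 4351·257
So 257·(-4351) ≡ 1 (mod 79872), hence d ≡ -4351 ≡ 75521 (mod 79872).

75521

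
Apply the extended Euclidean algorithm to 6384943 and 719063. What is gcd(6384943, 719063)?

Repeated division:
6384943 = 8·719063 + 632439
719063 = 1·632439 + 86624
632439 = 7·86624 + 26071
86624 = 3·26071 + 8411
26071 = 3·8411 + 838
8411 = 10·838 + 31
838 = 27·31 + 1
31 = 31·1 + 0
gcd(6384943, 719063) = 1.
Back-substituting:
1 = 838 − 27·31
1 = −27·8411 + 271·838
1 = 271·26071 − 840·8411
1 = −840·86624 + 2791·26071
1 = 2791·632439 − 20377·86624
1 = −20377·719063 + 23168·632439
1 = 23168·6384943 − 205721·719063
So 1 = (23168)·6384943 + (-205721)·719063.

1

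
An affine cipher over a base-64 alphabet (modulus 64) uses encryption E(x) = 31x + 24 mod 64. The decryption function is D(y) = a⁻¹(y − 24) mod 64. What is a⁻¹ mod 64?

31

Extended Euclidean algorithm:
64 = 2*31 + 2
31 = 15*2 + 1
2 = 2*1 + 0
gcd = 1, so the inverse exists. Back-substitute:
1 = 31 − 15·2
1 = −15·64 + 31·31
So 31·31 ≡ 1 (mod 64).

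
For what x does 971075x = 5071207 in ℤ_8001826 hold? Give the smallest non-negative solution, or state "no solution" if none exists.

no solution

gcd(971075, 8001826):
8001826 = 8×971075 + 233226
971075 = 4×233226 + 38171
233226 = 6×38171 + 4200
38171 = 9×4200 + 371
4200 = 11×371 + 119
371 = 3×119 + 14
119 = 8×14 + 7
14 = 2×7 + 0
gcd = 7, but 7 ∤ 5071207, so the congruence has no solution.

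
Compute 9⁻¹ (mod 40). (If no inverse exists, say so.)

gcd(40, 9) by repeated division:
40 = 4×9 + 4
9 = 2×4 + 1
4 = 4×1 + 0
Since gcd(9, 40) = 1, back-substitute to write 1 as a combination:
1 = 9 − 2·4
1 = −2·40 + 9·9
So 9·9 ≡ 1 (mod 40).

9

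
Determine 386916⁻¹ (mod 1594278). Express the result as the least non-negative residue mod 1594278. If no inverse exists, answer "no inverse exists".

Compute gcd(386916, 1594278):
1594278 = 4*386916 + 46614
386916 = 8*46614 + 14004
46614 = 3*14004 + 4602
14004 = 3*4602 + 198
4602 = 23*198 + 48
198 = 4*48 + 6
48 = 8*6 + 0
The gcd is 6, not 1, hence no inverse exists.

no inverse exists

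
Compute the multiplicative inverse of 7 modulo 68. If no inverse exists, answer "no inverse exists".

39

Run Euclid on (68, 7):
68 = 9*7 + 5
7 = 1*5 + 2
5 = 2*2 + 1
2 = 2*1 + 0
gcd = 1, so the inverse exists. Back-substitute:
1 = 5 − 2·2
1 = −2·7 + 3·5
1 = 3·68 − 29·7
Hence 7⁻¹ ≡ -29 ≡ 39 (mod 68).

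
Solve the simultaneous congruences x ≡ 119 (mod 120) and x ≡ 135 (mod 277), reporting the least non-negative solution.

Write x = 119 + 120·k. Then 120·k ≡ 135 − 119 ≡ 16 (mod 277).
Need 120⁻¹ mod 277. Extended Euclid on (277, 120):
277 = 2*120 + 37
120 = 3*37 + 9
37 = 4*9 + 1
9 = 9*1 + 0
Back-substitute:
1 = 37 − 4·9
1 = −4·120 + 13·37
1 = 13·277 − 30·120
120⁻¹ ≡ 247 (mod 277), so k ≡ 247·16 ≡ 74 (mod 277).
x = 119 + 120·74 = 8999.

8999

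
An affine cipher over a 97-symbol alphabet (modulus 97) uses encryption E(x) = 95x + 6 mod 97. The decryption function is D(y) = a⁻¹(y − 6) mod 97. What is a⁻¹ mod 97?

Apply the Euclidean algorithm to 97 and 95:
97 = 1×95 + 2
95 = 47×2 + 1
2 = 2×1 + 0
Since gcd(95, 97) = 1, back-substitute to write 1 as a combination:
1 = 95 − 47·2
1 = −47·97 + 48·95
So 95·48 ≡ 1 (mod 97).

48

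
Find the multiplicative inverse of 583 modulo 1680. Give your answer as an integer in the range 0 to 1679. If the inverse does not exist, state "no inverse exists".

487

Run Euclid on (1680, 583):
1680 = 2·583 + 514
583 = 1·514 + 69
514 = 7·69 + 31
69 = 2·31 + 7
31 = 4·7 + 3
7 = 2·3 + 1
3 = 3·1 + 0
gcd = 1, so the inverse exists. Back-substitute:
1 = 7 − 2·3
1 = −2·31 + 9·7
1 = 9·69 − 20·31
1 = −20·514 + 149·69
1 = 149·583 − 169·514
1 = −169·1680 + 487·583
So 583·487 ≡ 1 (mod 1680).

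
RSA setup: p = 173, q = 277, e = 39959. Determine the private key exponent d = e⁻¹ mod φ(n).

φ(n) = (p−1)(q−1) = 172·276 = 47472.
Need d with 39959·d ≡ 1 (mod 47472). Apply the extended Euclidean algorithm:
47472 = 1*39959 + 7513
39959 = 5*7513 + 2394
7513 = 3*2394 + 331
2394 = 7*331 + 77
331 = 4*77 + 23
77 = 3*23 + 8
23 = 2*8 + 7
8 = 1*7 + 1
7 = 7*1 + 0
Back-substitute:
1 = 8 − 7
1 = −23 + 3·8
1 = 3·77 − 10·23
1 = −10·331 + 43·77
1 = 43·2394 − 311·331
1 = −311·7513 + 976·2394
1 = 976·39959 − 5191·7513
1 = −5191·47472 + 6167·39959
So 39959·6167 ≡ 1 (mod 47472), hence d = 6167.

6167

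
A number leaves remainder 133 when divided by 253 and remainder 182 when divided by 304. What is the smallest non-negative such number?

1398

Write x = 133 + 253·k. Then 253·k ≡ 182 − 133 ≡ 49 (mod 304).
Need 253⁻¹ mod 304. Extended Euclid on (304, 253):
304 = 1*253 + 51
253 = 4*51 + 49
51 = 1*49 + 2
49 = 24*2 + 1
2 = 2*1 + 0
Back-substitute:
1 = 49 − 24·2
1 = −24·51 + 25·49
1 = 25·253 − 124·51
1 = −124·304 + 149·253
253⁻¹ ≡ 149 (mod 304), so k ≡ 149·49 ≡ 5 (mod 304).
x = 133 + 253·5 = 1398.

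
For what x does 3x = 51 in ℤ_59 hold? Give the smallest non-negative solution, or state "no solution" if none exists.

First find gcd(3, 59):
59 = 19·3 + 2
3 = 1·2 + 1
2 = 2·1 + 0
gcd = 1, so a unique solution mod 59 exists.
Back-substitute for the Bézout coefficients:
1 = 3 − 2
1 = −59 + 20·3
So 3·(20) ≡ 1 (mod 59), giving 3⁻¹ ≡ 20.
x ≡ 3⁻¹·51 ≡ 20·51 ≡ 17 (mod 59).

17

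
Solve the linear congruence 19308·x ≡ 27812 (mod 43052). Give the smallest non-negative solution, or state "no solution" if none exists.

First find gcd(19308, 43052):
43052 = 2*19308 + 4436
19308 = 4*4436 + 1564
4436 = 2*1564 + 1308
1564 = 1*1308 + 256
1308 = 5*256 + 28
256 = 9*28 + 4
28 = 7*4 + 0
gcd = 4 and 4 | 27812, so solutions exist. Divide through by 4: 4827x ≡ 6953 (mod 10763).
Now find 4827⁻¹ mod 10763:
10763 = 2*4827 + 1109
4827 = 4*1109 + 391
1109 = 2*391 + 327
391 = 1*327 + 64
327 = 5*64 + 7
64 = 9*7 + 1
7 = 7*1 + 0
Back-substitute:
1 = 64 − 9·7
1 = −9·327 + 46·64
1 = 46·391 − 55·327
1 = −55·1109 + 156·391
1 = 156·4827 − 679·1109
1 = −679·10763 + 1514·4827
So 4827⁻¹ ≡ 1514 (mod 10763).
Then x ≡ 1514·6953 ≡ 628 (mod 10763); the smallest non-negative solution is x = 628.

628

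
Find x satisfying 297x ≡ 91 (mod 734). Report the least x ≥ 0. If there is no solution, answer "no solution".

329

First find gcd(297, 734):
734 = 2*297 + 140
297 = 2*140 + 17
140 = 8*17 + 4
17 = 4*4 + 1
4 = 4*1 + 0
gcd = 1, so a unique solution mod 734 exists.
Back-substitute for the Bézout coefficients:
1 = 17 − 4·4
1 = −4·140 + 33·17
1 = 33·297 − 70·140
1 = −70·734 + 173·297
So 297·(173) ≡ 1 (mod 734), giving 297⁻¹ ≡ 173.
x ≡ 297⁻¹·91 ≡ 173·91 ≡ 329 (mod 734).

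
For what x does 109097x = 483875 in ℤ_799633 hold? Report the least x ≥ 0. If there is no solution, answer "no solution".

First find gcd(109097, 799633):
799633 = 7×109097 + 35954
109097 = 3×35954 + 1235
35954 = 29×1235 + 139
1235 = 8×139 + 123
139 = 1×123 + 16
123 = 7×16 + 11
16 = 1×11 + 5
11 = 2×5 + 1
5 = 5×1 + 0
gcd = 1, so a unique solution mod 799633 exists.
Back-substitute for the Bézout coefficients:
1 = 11 − 2·5
1 = −2·16 + 3·11
1 = 3·123 − 23·16
1 = −23·139 + 26·123
1 = 26·1235 − 231·139
1 = −231·35954 + 6725·1235
1 = 6725·109097 − 20406·35954
1 = −20406·799633 + 149567·109097
So 109097·(149567) ≡ 1 (mod 799633), giving 109097⁻¹ ≡ 149567.
x ≡ 109097⁻¹·483875 ≡ 149567·483875 ≡ 147827 (mod 799633).

147827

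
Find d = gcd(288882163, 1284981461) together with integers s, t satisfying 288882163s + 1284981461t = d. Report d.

Repeated division:
1284981461 = 4·288882163 + 129452809
288882163 = 2·129452809 + 29976545
129452809 = 4·29976545 + 9546629
29976545 = 3·9546629 + 1336658
9546629 = 7·1336658 + 190023
1336658 = 7·190023 + 6497
190023 = 29·6497 + 1610
6497 = 4·1610 + 57
1610 = 28·57 + 14
57 = 4·14 + 1
14 = 14·1 + 0
gcd(288882163, 1284981461) = 1.
Working backward:
1 = 57 − 4·14
1 = −4·1610 + 113·57
1 = 113·6497 − 456·1610
1 = −456·190023 + 13337·6497
1 = 13337·1336658 − 93815·190023
1 = −93815·9546629 + 670042·1336658
1 = 670042·29976545 − 2103941·9546629
1 = −2103941·129452809 + 9085806·29976545
1 = 9085806·288882163 − 20275553·129452809
1 = −20275553·1284981461 + 90188018·288882163
So 1 = (-20275553)·1284981461 + (90188018)·288882163.

1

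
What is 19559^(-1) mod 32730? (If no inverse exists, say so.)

10109

gcd(32730, 19559) by repeated division:
32730 = 1·19559 + 13171
19559 = 1·13171 + 6388
13171 = 2·6388 + 395
6388 = 16·395 + 68
395 = 5·68 + 55
68 = 1·55 + 13
55 = 4·13 + 3
13 = 4·3 + 1
3 = 3·1 + 0
The gcd is 1. Working backward:
1 = 13 − 4·3
1 = −4·55 + 17·13
1 = 17·68 − 21·55
1 = −21·395 + 122·68
1 = 122·6388 − 1973·395
1 = −1973·13171 + 4068·6388
1 = 4068·19559 − 6041·13171
1 = −6041·32730 + 10109·19559
So 19559·10109 ≡ 1 (mod 32730).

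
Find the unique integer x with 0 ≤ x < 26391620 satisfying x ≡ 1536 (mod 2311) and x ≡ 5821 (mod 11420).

18940181

Write x = 1536 + 2311·k. Then 2311·k ≡ 5821 − 1536 ≡ 4285 (mod 11420).
Need 2311⁻¹ mod 11420. Extended Euclid on (11420, 2311):
11420 = 4×2311 + 2176
2311 = 1×2176 + 135
2176 = 16×135 + 16
135 = 8×16 + 7
16 = 2×7 + 2
7 = 3×2 + 1
2 = 2×1 + 0
Back-substitute:
1 = 7 − 3·2
1 = −3·16 + 7·7
1 = 7·135 − 59·16
1 = −59·2176 + 951·135
1 = 951·2311 − 1010·2176
1 = −1010·11420 + 4991·2311
2311⁻¹ ≡ 4991 (mod 11420), so k ≡ 4991·4285 ≡ 8195 (mod 11420).
x = 1536 + 2311·8195 = 18940181.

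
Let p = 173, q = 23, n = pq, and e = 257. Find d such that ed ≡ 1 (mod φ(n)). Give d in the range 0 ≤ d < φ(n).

φ(n) = (p−1)(q−1) = 172·22 = 3784.
Need d with 257·d ≡ 1 (mod 3784). Apply the extended Euclidean algorithm:
3784 = 14×257 + 186
257 = 1×186 + 71
186 = 2×71 + 44
71 = 1×44 + 27
44 = 1×27 + 17
27 = 1×17 + 10
17 = 1×10 + 7
10 = 1×7 + 3
7 = 2×3 + 1
3 = 3×1 + 0
Back-substitute:
1 = 7 − 2·3
1 = −2·10 + 3·7
1 = 3·17 − 5·10
1 = −5·27 + 8·17
1 = 8·44 − 13·27
1 = −13·71 + 21·44
1 = 21·186 − 55·71
1 = −55·257 + 76·186
1 = 76·3784 − 1119·257
So 257·(-1119) ≡ 1 (mod 3784), hence d ≡ -1119 ≡ 2665 (mod 3784).

2665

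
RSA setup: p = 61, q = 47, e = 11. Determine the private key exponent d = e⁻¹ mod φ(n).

251

φ(n) = (p−1)(q−1) = 60·46 = 2760.
Need d with 11·d ≡ 1 (mod 2760). Apply the extended Euclidean algorithm:
2760 = 250*11 + 10
11 = 1*10 + 1
10 = 10*1 + 0
Back-substitute:
1 = 11 − 10
1 = −2760 + 251·11
So 11·251 ≡ 1 (mod 2760), hence d = 251.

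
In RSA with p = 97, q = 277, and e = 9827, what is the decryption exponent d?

13643

φ(n) = (p−1)(q−1) = 96·276 = 26496.
Need d with 9827·d ≡ 1 (mod 26496). Apply the extended Euclidean algorithm:
26496 = 2*9827 + 6842
9827 = 1*6842 + 2985
6842 = 2*2985 + 872
2985 = 3*872 + 369
872 = 2*369 + 134
369 = 2*134 + 101
134 = 1*101 + 33
101 = 3*33 + 2
33 = 16*2 + 1
2 = 2*1 + 0
Back-substitute:
1 = 33 − 16·2
1 = −16·101 + 49·33
1 = 49·134 − 65·101
1 = −65·369 + 179·134
1 = 179·872 − 423·369
1 = −423·2985 + 1448·872
1 = 1448·6842 − 3319·2985
1 = −3319·9827 + 4767·6842
1 = 4767·26496 − 12853·9827
So 9827·(-12853) ≡ 1 (mod 26496), hence d ≡ -12853 ≡ 13643 (mod 26496).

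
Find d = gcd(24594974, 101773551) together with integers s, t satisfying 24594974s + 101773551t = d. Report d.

Apply Euclid's algorithm to 101773551 and 24594974:
101773551 = 4·24594974 + 3393655
24594974 = 7·3393655 + 839389
3393655 = 4·839389 + 36099
839389 = 23·36099 + 9112
36099 = 3·9112 + 8763
9112 = 1·8763 + 349
8763 = 25·349 + 38
349 = 9·38 + 7
38 = 5·7 + 3
7 = 2·3 + 1
3 = 3·1 + 0
gcd(24594974, 101773551) = 1.
Back-substituting:
1 = 7 − 2·3
1 = −2·38 + 11·7
1 = 11·349 − 101·38
1 = −101·8763 + 2536·349
1 = 2536·9112 − 2637·8763
1 = −2637·36099 + 10447·9112
1 = 10447·839389 − 242918·36099
1 = −242918·3393655 + 982119·839389
1 = 982119·24594974 − 7117751·3393655
1 = −7117751·101773551 + 29453123·24594974
So 1 = (-7117751)·101773551 + (29453123)·24594974.

1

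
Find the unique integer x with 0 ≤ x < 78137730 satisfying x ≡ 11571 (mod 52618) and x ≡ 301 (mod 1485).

Write x = 11571 + 52618·k. Then 52618·k ≡ 301 − 11571 ≡ 610 (mod 1485).
Need 52618⁻¹ mod 1485. Extended Euclid on (1485, 643):
1485 = 2*643 + 199
643 = 3*199 + 46
199 = 4*46 + 15
46 = 3*15 + 1
15 = 15*1 + 0
Back-substitute:
1 = 46 − 3·15
1 = −3·199 + 13·46
1 = 13·643 − 42·199
1 = −42·1485 + 97·643
52618⁻¹ ≡ 97 (mod 1485), so k ≡ 97·610 ≡ 1255 (mod 1485).
x = 11571 + 52618·1255 = 66047161.

66047161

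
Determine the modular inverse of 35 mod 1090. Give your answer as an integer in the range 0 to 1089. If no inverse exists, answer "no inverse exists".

no inverse exists

Euclidean algorithm on 1090, 35:
1090 = 31×35 + 5
35 = 7×5 + 0
Since gcd = 5 > 1, 35 is not a unit mod 1090.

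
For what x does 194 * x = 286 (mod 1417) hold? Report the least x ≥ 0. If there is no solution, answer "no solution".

First find gcd(194, 1417):
1417 = 7×194 + 59
194 = 3×59 + 17
59 = 3×17 + 8
17 = 2×8 + 1
8 = 8×1 + 0
gcd = 1, so a unique solution mod 1417 exists.
Back-substitute for the Bézout coefficients:
1 = 17 − 2·8
1 = −2·59 + 7·17
1 = 7·194 − 23·59
1 = −23·1417 + 168·194
So 194·(168) ≡ 1 (mod 1417), giving 194⁻¹ ≡ 168.
x ≡ 194⁻¹·286 ≡ 168·286 ≡ 1287 (mod 1417).

1287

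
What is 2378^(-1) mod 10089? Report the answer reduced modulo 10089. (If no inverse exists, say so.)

5333

Extended Euclidean algorithm:
10089 = 4*2378 + 577
2378 = 4*577 + 70
577 = 8*70 + 17
70 = 4*17 + 2
17 = 8*2 + 1
2 = 2*1 + 0
Since gcd(2378, 10089) = 1, back-substitute to write 1 as a combination:
1 = 17 − 8·2
1 = −8·70 + 33·17
1 = 33·577 − 272·70
1 = −272·2378 + 1121·577
1 = 1121·10089 − 4756·2378
Thus 2378·(-4756) ≡ 1 (mod 10089); reducing, -4756 mod 10089 = 5333.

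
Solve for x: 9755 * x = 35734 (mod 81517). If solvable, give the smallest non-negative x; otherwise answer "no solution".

80919

First find gcd(9755, 81517):
81517 = 8*9755 + 3477
9755 = 2*3477 + 2801
3477 = 1*2801 + 676
2801 = 4*676 + 97
676 = 6*97 + 94
97 = 1*94 + 3
94 = 31*3 + 1
3 = 3*1 + 0
gcd = 1, so a unique solution mod 81517 exists.
Back-substitute for the Bézout coefficients:
1 = 94 − 31·3
1 = −31·97 + 32·94
1 = 32·676 − 223·97
1 = −223·2801 + 924·676
1 = 924·3477 − 1147·2801
1 = −1147·9755 + 3218·3477
1 = 3218·81517 − 26891·9755
So 9755·(-26891) ≡ 1 (mod 81517), giving 9755⁻¹ ≡ 54626.
x ≡ 9755⁻¹·35734 ≡ 54626·35734 ≡ 80919 (mod 81517).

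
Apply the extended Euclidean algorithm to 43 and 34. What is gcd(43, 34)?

1

Repeated division:
43 = 1·34 + 9
34 = 3·9 + 7
9 = 1·7 + 2
7 = 3·2 + 1
2 = 2·1 + 0
gcd(43, 34) = 1.
Working backward:
1 = 7 − 3·2
1 = −3·9 + 4·7
1 = 4·34 − 15·9
1 = −15·43 + 19·34
So 1 = (-15)·43 + (19)·34.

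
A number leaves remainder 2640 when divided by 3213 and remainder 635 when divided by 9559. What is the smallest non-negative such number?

Write x = 2640 + 3213·k. Then 3213·k ≡ 635 − 2640 ≡ 7554 (mod 9559).
Need 3213⁻¹ mod 9559. Extended Euclid on (9559, 3213):
9559 = 2·3213 + 3133
3213 = 1·3133 + 80
3133 = 39·80 + 13
80 = 6·13 + 2
13 = 6·2 + 1
2 = 2·1 + 0
Back-substitute:
1 = 13 − 6·2
1 = −6·80 + 37·13
1 = 37·3133 − 1449·80
1 = −1449·3213 + 1486·3133
1 = 1486·9559 − 4421·3213
3213⁻¹ ≡ 5138 (mod 9559), so k ≡ 5138·7554 ≡ 2912 (mod 9559).
x = 2640 + 3213·2912 = 9358896.

9358896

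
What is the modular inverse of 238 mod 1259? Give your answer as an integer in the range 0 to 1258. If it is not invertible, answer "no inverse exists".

Apply the Euclidean algorithm to 1259 and 238:
1259 = 5*238 + 69
238 = 3*69 + 31
69 = 2*31 + 7
31 = 4*7 + 3
7 = 2*3 + 1
3 = 3*1 + 0
The gcd is 1. Working backward:
1 = 7 − 2·3
1 = −2·31 + 9·7
1 = 9·69 − 20·31
1 = −20·238 + 69·69
1 = 69·1259 − 365·238
So 238·(-365) ≡ 1 (mod 1259), and -365 ≡ 894 (mod 1259).

894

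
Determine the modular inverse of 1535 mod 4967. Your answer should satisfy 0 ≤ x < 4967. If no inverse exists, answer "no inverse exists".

Apply the Euclidean algorithm to 4967 and 1535:
4967 = 3*1535 + 362
1535 = 4*362 + 87
362 = 4*87 + 14
87 = 6*14 + 3
14 = 4*3 + 2
3 = 1*2 + 1
2 = 2*1 + 0
gcd = 1, so the inverse exists. Back-substitute:
1 = 3 − 2
1 = −14 + 5·3
1 = 5·87 − 31·14
1 = −31·362 + 129·87
1 = 129·1535 − 547·362
1 = −547·4967 + 1770·1535
So 1535·1770 ≡ 1 (mod 4967).

1770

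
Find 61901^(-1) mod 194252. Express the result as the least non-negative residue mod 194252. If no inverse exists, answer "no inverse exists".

Extended Euclidean algorithm:
194252 = 3*61901 + 8549
61901 = 7*8549 + 2058
8549 = 4*2058 + 317
2058 = 6*317 + 156
317 = 2*156 + 5
156 = 31*5 + 1
5 = 5*1 + 0
gcd = 1, so the inverse exists. Back-substitute:
1 = 156 − 31·5
1 = −31·317 + 63·156
1 = 63·2058 − 409·317
1 = −409·8549 + 1699·2058
1 = 1699·61901 − 12302·8549
1 = −12302·194252 + 38605·61901
So 61901·38605 ≡ 1 (mod 194252).

38605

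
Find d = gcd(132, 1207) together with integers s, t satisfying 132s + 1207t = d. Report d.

1

Apply Euclid's algorithm to 1207 and 132:
1207 = 9×132 + 19
132 = 6×19 + 18
19 = 1×18 + 1
18 = 18×1 + 0
gcd(132, 1207) = 1.
Working backward:
1 = 19 − 18
1 = −132 + 7·19
1 = 7·1207 − 64·132
So 1 = (7)·1207 + (-64)·132.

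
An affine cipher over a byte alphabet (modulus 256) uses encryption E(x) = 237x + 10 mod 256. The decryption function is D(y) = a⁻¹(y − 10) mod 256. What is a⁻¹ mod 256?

229

Run Euclid on (256, 237):
256 = 1*237 + 19
237 = 12*19 + 9
19 = 2*9 + 1
9 = 9*1 + 0
The gcd is 1. Working backward:
1 = 19 − 2·9
1 = −2·237 + 25·19
1 = 25·256 − 27·237
Hence 237⁻¹ ≡ -27 ≡ 229 (mod 256).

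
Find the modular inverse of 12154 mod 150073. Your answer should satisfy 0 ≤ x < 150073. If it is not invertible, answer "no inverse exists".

gcd(150073, 12154) by repeated division:
150073 = 12×12154 + 4225
12154 = 2×4225 + 3704
4225 = 1×3704 + 521
3704 = 7×521 + 57
521 = 9×57 + 8
57 = 7×8 + 1
8 = 8×1 + 0
The gcd is 1. Working backward:
1 = 57 − 7·8
1 = −7·521 + 64·57
1 = 64·3704 − 455·521
1 = −455·4225 + 519·3704
1 = 519·12154 − 1493·4225
1 = −1493·150073 + 18435·12154
So 12154·18435 ≡ 1 (mod 150073).

18435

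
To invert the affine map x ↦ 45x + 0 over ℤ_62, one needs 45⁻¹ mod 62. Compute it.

51

Apply the Euclidean algorithm to 62 and 45:
62 = 1*45 + 17
45 = 2*17 + 11
17 = 1*11 + 6
11 = 1*6 + 5
6 = 1*5 + 1
5 = 5*1 + 0
The gcd is 1. Working backward:
1 = 6 − 5
1 = −11 + 2·6
1 = 2·17 − 3·11
1 = −3·45 + 8·17
1 = 8·62 − 11·45
So 45·(-11) ≡ 1 (mod 62), and -11 ≡ 51 (mod 62).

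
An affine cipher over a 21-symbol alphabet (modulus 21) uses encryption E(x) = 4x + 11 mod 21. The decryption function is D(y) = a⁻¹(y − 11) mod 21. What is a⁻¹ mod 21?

Run Euclid on (21, 4):
21 = 5*4 + 1
4 = 4*1 + 0
Since gcd(4, 21) = 1, back-substitute to write 1 as a combination:
1 = 21 − 5·4
So 4·(-5) ≡ 1 (mod 21), and -5 ≡ 16 (mod 21).

16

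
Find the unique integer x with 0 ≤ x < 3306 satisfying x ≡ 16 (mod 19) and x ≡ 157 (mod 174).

Write x = 16 + 19·k. Then 19·k ≡ 157 − 16 ≡ 141 (mod 174).
Need 19⁻¹ mod 174. Extended Euclid on (174, 19):
174 = 9·19 + 3
19 = 6·3 + 1
3 = 3·1 + 0
Back-substitute:
1 = 19 − 6·3
1 = −6·174 + 55·19
19⁻¹ ≡ 55 (mod 174), so k ≡ 55·141 ≡ 99 (mod 174).
x = 16 + 19·99 = 1897.

1897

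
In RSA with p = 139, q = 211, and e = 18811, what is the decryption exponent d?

φ(n) = (p−1)(q−1) = 138·210 = 28980.
Need d with 18811·d ≡ 1 (mod 28980). Apply the extended Euclidean algorithm:
28980 = 1×18811 + 10169
18811 = 1×10169 + 8642
10169 = 1×8642 + 1527
8642 = 5×1527 + 1007
1527 = 1×1007 + 520
1007 = 1×520 + 487
520 = 1×487 + 33
487 = 14×33 + 25
33 = 1×25 + 8
25 = 3×8 + 1
8 = 8×1 + 0
Back-substitute:
1 = 25 − 3·8
1 = −3·33 + 4·25
1 = 4·487 − 59·33
1 = −59·520 + 63·487
1 = 63·1007 − 122·520
1 = −122·1527 + 185·1007
1 = 185·8642 − 1047·1527
1 = −1047·10169 + 1232·8642
1 = 1232·18811 − 2279·10169
1 = −2279·28980 + 3511·18811
So 18811·3511 ≡ 1 (mod 28980), hence d = 3511.

3511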